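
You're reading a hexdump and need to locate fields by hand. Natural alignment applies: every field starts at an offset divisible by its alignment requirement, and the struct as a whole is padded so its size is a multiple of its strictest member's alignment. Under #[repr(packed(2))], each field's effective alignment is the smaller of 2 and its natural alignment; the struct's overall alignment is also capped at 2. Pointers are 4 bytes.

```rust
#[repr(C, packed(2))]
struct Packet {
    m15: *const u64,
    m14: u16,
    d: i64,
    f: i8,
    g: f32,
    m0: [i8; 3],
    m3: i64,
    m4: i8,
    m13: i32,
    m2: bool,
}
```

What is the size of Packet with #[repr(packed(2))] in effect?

40

0..4  m15  (4B, 2-aligned)
4..6  m14  (2B, 2-aligned)
6..14  d  (8B, 2-aligned)
14..15  f  (1B, 1-aligned)
15..16  -- padding (1B)
16..20  g  (4B, 2-aligned)
20..23  m0  (3B, 1-aligned)
23..24  -- padding (1B)
24..32  m3  (8B, 2-aligned)
32..33  m4  (1B, 1-aligned)
33..34  -- padding (1B)
34..38  m13  (4B, 2-aligned)
38..39  m2  (1B, 1-aligned)
39..40  -- tail padding (1B)
sizeof = 40, alignof = 2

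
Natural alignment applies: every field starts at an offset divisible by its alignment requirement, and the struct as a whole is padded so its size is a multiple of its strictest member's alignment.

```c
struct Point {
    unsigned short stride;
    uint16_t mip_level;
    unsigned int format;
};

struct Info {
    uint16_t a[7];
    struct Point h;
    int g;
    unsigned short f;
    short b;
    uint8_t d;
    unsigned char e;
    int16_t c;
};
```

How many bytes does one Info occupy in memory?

36

Point: @0: stride [2B, align 2] → 2; @2: mip_level [2B, align 2] → 4; @4: format [4B, align 4] → 8; size 8, align 4
@0: a [14B, align 2] → 14
+2 pad (align 4)
@16: h [8B, align 4] → 24
@24: g [4B, align 4] → 28
@28: f [2B, align 2] → 30
@30: b [2B, align 2] → 32
@32: d [1B, align 1] → 33
@33: e [1B, align 1] → 34
@34: c [2B, align 2] → 36
size 36, align 4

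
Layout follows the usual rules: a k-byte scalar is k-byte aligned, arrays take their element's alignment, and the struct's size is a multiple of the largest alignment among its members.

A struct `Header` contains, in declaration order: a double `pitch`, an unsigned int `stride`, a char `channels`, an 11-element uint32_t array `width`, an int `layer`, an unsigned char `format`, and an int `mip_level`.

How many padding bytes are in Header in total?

6

@0: pitch [8B, align 8] → 8
@8: stride [4B, align 4] → 12
@12: channels [1B, align 1] → 13
+3 pad (align 4)
@16: width [44B, align 4] → 60
@60: layer [4B, align 4] → 64
@64: format [1B, align 1] → 65
+3 pad (align 4)
@68: mip_level [4B, align 4] → 72
size 72, align 8
data bytes 66, size 72 → padding 6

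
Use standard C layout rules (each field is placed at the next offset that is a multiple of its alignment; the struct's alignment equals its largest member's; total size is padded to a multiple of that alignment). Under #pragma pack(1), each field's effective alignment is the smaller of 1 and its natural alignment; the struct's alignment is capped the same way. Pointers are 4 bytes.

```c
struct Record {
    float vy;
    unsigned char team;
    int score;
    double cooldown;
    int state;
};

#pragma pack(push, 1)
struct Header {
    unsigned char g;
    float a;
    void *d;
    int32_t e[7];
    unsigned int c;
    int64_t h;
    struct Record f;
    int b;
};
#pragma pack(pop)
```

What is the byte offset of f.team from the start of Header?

53

Record: 0..4  vy  (4B, 4-aligned); 4..5  team  (1B, 1-aligned); 5..8  -- padding (3B); 8..12  score  (4B, 4-aligned); 12..16  -- padding (4B); 16..24  cooldown  (8B, 8-aligned); 24..28  state  (4B, 4-aligned); 28..32  -- tail padding (4B); sizeof = 32, alignof = 8
0..1  g  (1B, 1-aligned)
1..5  a  (4B, 1-aligned)
5..9  d  (4B, 1-aligned)
9..37  e  (28B, 1-aligned)
37..41  c  (4B, 1-aligned)
41..49  h  (8B, 1-aligned)
49..81  f  (32B, 1-aligned)
within Record: team at 4
49 + 4 = 53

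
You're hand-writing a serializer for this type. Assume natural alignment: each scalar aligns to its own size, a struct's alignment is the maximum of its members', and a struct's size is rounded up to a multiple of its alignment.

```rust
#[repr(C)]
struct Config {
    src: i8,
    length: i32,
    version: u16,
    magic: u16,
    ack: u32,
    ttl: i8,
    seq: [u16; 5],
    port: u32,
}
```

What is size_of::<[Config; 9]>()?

src at 0 (size 1, align 1) → ends 1
pad 3 to align 4 for length
length at 4 (size 4, align 4) → ends 8
version at 8 (size 2, align 2) → ends 10
magic at 10 (size 2, align 2) → ends 12
ack at 12 (size 4, align 4) → ends 16
ttl at 16 (size 1, align 1) → ends 17
pad 1 to align 2 for seq
seq at 18 (size 10, align 2) → ends 28
port at 28 (size 4, align 4) → ends 32
total 32 bytes, alignment 4
array of 9: 9 × 32 = 288

288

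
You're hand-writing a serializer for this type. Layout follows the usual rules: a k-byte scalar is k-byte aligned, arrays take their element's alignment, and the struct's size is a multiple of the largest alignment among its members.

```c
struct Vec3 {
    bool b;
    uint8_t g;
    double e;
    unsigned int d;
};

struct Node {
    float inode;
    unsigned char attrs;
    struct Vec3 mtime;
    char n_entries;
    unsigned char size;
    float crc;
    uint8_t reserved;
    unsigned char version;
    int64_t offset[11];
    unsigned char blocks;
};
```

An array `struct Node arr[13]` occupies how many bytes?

Vec3: 0..1  b  (1B, 1-aligned); 1..2  g  (1B, 1-aligned); 2..8  -- padding (6B); 8..16  e  (8B, 8-aligned); 16..20  d  (4B, 4-aligned); 20..24  -- tail padding (4B); sizeof = 24, alignof = 8
0..4  inode  (4B, 4-aligned)
4..5  attrs  (1B, 1-aligned)
5..8  -- padding (3B)
8..32  mtime  (24B, 8-aligned)
32..33  n_entries  (1B, 1-aligned)
33..34  size  (1B, 1-aligned)
34..36  -- padding (2B)
36..40  crc  (4B, 4-aligned)
40..41  reserved  (1B, 1-aligned)
41..42  version  (1B, 1-aligned)
42..48  -- padding (6B)
48..136  offset  (88B, 8-aligned)
136..137  blocks  (1B, 1-aligned)
137..144  -- tail padding (7B)
sizeof = 144, alignof = 8
array of 13: 13 × 144 = 1872

1872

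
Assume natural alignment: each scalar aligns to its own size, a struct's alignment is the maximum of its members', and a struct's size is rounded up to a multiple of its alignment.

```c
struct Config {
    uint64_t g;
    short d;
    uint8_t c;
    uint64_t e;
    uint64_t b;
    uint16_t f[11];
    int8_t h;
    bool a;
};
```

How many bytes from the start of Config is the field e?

16

0..8  g  (8B, 8-aligned)
8..10  d  (2B, 2-aligned)
10..11  c  (1B, 1-aligned)
11..16  -- padding (5B)
16..24  e  (8B, 8-aligned)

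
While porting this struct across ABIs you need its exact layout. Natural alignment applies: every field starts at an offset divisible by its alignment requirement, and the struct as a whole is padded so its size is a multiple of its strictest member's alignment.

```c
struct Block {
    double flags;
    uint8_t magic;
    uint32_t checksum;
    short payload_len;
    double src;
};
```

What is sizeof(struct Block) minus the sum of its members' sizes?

@0: flags [8B, align 8] → 8
@8: magic [1B, align 1] → 9
+3 pad (align 4)
@12: checksum [4B, align 4] → 16
@16: payload_len [2B, align 2] → 18
+6 pad (align 8)
@24: src [8B, align 8] → 32
size 32, align 8
data bytes 23, size 32 → padding 9

9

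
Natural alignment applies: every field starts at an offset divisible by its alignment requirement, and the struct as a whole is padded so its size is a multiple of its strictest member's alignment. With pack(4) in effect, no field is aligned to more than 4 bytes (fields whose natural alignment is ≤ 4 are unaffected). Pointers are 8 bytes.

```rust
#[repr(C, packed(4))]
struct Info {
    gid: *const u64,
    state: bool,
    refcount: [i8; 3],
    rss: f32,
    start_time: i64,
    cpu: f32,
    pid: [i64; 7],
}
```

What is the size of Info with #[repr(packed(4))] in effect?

84

0..8  gid  (8B, 4-aligned)
8..9  state  (1B, 1-aligned)
9..12  refcount  (3B, 1-aligned)
12..16  rss  (4B, 4-aligned)
16..24  start_time  (8B, 4-aligned)
24..28  cpu  (4B, 4-aligned)
28..84  pid  (56B, 4-aligned)
sizeof = 84, alignof = 4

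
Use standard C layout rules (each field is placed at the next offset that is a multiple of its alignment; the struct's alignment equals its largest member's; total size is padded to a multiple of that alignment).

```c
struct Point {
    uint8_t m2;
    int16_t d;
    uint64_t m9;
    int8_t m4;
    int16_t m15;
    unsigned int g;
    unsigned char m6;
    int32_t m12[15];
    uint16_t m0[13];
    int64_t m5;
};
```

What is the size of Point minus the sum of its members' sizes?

15

m2 at 0 (size 1, align 1) → ends 1
pad 1 to align 2 for d
d at 2 (size 2, align 2) → ends 4
pad 4 to align 8 for m9
m9 at 8 (size 8, align 8) → ends 16
m4 at 16 (size 1, align 1) → ends 17
pad 1 to align 2 for m15
m15 at 18 (size 2, align 2) → ends 20
g at 20 (size 4, align 4) → ends 24
m6 at 24 (size 1, align 1) → ends 25
pad 3 to align 4 for m12
m12 at 28 (size 60, align 4) → ends 88
m0 at 88 (size 26, align 2) → ends 114
pad 6 to align 8 for m5
m5 at 120 (size 8, align 8) → ends 128
total 128 bytes, alignment 8
data bytes 113, size 128 → padding 15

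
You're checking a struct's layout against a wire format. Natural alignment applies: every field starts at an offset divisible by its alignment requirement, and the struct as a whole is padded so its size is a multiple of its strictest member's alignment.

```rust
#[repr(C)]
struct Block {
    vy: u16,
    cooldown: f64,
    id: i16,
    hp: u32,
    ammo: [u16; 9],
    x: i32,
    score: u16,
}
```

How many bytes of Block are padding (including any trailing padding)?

vy at 0 (size 2, align 2) → ends 2
pad 6 to align 8 for cooldown
cooldown at 8 (size 8, align 8) → ends 16
id at 16 (size 2, align 2) → ends 18
pad 2 to align 4 for hp
hp at 20 (size 4, align 4) → ends 24
ammo at 24 (size 18, align 2) → ends 42
pad 2 to align 4 for x
x at 44 (size 4, align 4) → ends 48
score at 48 (size 2, align 2) → ends 50
tail pad 6 to reach multiple of 8
total 56 bytes, alignment 8
data bytes 40, size 56 → padding 16

16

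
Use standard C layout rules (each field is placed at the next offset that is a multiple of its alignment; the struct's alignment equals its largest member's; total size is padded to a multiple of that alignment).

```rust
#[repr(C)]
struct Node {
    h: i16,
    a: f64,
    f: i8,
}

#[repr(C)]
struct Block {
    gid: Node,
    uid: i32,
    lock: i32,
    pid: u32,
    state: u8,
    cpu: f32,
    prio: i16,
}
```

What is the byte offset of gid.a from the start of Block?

Node: h at 0 (size 2, align 2) → ends 2; pad 6 to align 8 for a; a at 8 (size 8, align 8) → ends 16; f at 16 (size 1, align 1) → ends 17; tail pad 7 to reach multiple of 8; total 24 bytes, alignment 8
gid at 0 (size 24, align 8) → ends 24
within Node: a at 8
0 + 8 = 8

8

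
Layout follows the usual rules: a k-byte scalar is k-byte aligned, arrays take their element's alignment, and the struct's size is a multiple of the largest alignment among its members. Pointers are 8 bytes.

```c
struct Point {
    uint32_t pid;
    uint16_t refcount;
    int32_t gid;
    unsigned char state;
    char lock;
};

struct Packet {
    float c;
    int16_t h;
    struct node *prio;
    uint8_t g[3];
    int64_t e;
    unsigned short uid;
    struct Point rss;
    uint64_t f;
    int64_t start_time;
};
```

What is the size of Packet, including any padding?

Point: pid at 0 (size 4, align 4) → ends 4; refcount at 4 (size 2, align 2) → ends 6; pad 2 to align 4 for gid; gid at 8 (size 4, align 4) → ends 12; state at 12 (size 1, align 1) → ends 13; lock at 13 (size 1, align 1) → ends 14; tail pad 2 to reach multiple of 4; total 16 bytes, alignment 4
c at 0 (size 4, align 4) → ends 4
h at 4 (size 2, align 2) → ends 6
pad 2 to align 8 for prio
prio at 8 (size 8, align 8) → ends 16
g at 16 (size 3, align 1) → ends 19
pad 5 to align 8 for e
e at 24 (size 8, align 8) → ends 32
uid at 32 (size 2, align 2) → ends 34
pad 2 to align 4 for rss
rss at 36 (size 16, align 4) → ends 52
pad 4 to align 8 for f
f at 56 (size 8, align 8) → ends 64
start_time at 64 (size 8, align 8) → ends 72
total 72 bytes, alignment 8

72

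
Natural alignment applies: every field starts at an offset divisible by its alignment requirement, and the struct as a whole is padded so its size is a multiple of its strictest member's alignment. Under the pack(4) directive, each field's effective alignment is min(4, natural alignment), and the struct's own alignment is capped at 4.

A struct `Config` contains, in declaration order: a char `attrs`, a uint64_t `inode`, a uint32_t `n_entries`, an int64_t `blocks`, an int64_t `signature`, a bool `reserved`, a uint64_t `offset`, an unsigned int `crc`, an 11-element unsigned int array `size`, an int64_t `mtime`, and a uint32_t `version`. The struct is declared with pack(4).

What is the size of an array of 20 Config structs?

2080

0..1  attrs  (1B, 1-aligned)
1..4  -- padding (3B)
4..12  inode  (8B, 4-aligned)
12..16  n_entries  (4B, 4-aligned)
16..24  blocks  (8B, 4-aligned)
24..32  signature  (8B, 4-aligned)
32..33  reserved  (1B, 1-aligned)
33..36  -- padding (3B)
36..44  offset  (8B, 4-aligned)
44..48  crc  (4B, 4-aligned)
48..92  size  (44B, 4-aligned)
92..100  mtime  (8B, 4-aligned)
100..104  version  (4B, 4-aligned)
sizeof = 104, alignof = 4
array of 20: 20 × 104 = 2080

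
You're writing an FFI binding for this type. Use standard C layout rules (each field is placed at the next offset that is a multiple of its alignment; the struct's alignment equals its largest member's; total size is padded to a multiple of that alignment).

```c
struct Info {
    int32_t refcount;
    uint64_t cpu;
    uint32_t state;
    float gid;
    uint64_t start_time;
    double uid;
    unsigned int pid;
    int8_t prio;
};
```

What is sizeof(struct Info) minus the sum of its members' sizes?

@0: refcount [4B, align 4] → 4
+4 pad (align 8)
@8: cpu [8B, align 8] → 16
@16: state [4B, align 4] → 20
@20: gid [4B, align 4] → 24
@24: start_time [8B, align 8] → 32
@32: uid [8B, align 8] → 40
@40: pid [4B, align 4] → 44
@44: prio [1B, align 1] → 45
+3 tail pad (align 8)
size 48, align 8
data bytes 41, size 48 → padding 7

7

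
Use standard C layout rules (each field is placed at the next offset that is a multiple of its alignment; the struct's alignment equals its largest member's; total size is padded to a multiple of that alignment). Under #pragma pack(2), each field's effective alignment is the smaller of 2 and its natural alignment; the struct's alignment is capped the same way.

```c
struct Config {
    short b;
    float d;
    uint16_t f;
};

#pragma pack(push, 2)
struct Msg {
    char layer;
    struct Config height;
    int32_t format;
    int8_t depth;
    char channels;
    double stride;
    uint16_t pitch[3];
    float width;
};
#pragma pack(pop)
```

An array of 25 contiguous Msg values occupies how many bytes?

950

Config: 0..2  b  (2B, 2-aligned); 2..4  -- padding (2B); 4..8  d  (4B, 4-aligned); 8..10  f  (2B, 2-aligned); 10..12  -- tail padding (2B); sizeof = 12, alignof = 4
0..1  layer  (1B, 1-aligned)
1..2  -- padding (1B)
2..14  height  (12B, 2-aligned)
14..18  format  (4B, 2-aligned)
18..19  depth  (1B, 1-aligned)
19..20  channels  (1B, 1-aligned)
20..28  stride  (8B, 2-aligned)
28..34  pitch  (6B, 2-aligned)
34..38  width  (4B, 2-aligned)
sizeof = 38, alignof = 2
array of 25: 25 × 38 = 950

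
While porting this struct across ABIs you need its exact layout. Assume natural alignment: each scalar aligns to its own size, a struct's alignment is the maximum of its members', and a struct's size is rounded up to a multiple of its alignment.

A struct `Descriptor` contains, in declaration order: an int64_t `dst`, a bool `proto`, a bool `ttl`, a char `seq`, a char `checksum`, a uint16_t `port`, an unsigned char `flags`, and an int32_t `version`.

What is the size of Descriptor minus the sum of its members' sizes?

5

dst at 0 (size 8, align 8) → ends 8
proto at 8 (size 1, align 1) → ends 9
ttl at 9 (size 1, align 1) → ends 10
seq at 10 (size 1, align 1) → ends 11
checksum at 11 (size 1, align 1) → ends 12
port at 12 (size 2, align 2) → ends 14
flags at 14 (size 1, align 1) → ends 15
pad 1 to align 4 for version
version at 16 (size 4, align 4) → ends 20
tail pad 4 to reach multiple of 8
total 24 bytes, alignment 8
data bytes 19, size 24 → padding 5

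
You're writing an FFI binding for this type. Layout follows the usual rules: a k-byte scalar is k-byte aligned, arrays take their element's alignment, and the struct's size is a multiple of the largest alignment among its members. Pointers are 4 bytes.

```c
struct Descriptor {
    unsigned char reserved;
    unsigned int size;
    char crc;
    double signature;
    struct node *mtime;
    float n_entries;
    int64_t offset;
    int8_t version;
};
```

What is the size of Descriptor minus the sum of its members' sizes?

@0: reserved [1B, align 1] → 1
+3 pad (align 4)
@4: size [4B, align 4] → 8
@8: crc [1B, align 1] → 9
+7 pad (align 8)
@16: signature [8B, align 8] → 24
@24: mtime [4B, align 4] → 28
@28: n_entries [4B, align 4] → 32
@32: offset [8B, align 8] → 40
@40: version [1B, align 1] → 41
+7 tail pad (align 8)
size 48, align 8
data bytes 31, size 48 → padding 17

17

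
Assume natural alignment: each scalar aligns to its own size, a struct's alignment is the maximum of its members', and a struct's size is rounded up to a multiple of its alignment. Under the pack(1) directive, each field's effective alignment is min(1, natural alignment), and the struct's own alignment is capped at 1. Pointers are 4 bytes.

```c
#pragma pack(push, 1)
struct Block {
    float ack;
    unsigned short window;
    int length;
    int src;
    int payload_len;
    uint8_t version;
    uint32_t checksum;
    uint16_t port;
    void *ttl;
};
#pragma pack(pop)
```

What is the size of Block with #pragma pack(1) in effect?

ack at 0 (size 4, align 1) → ends 4
window at 4 (size 2, align 1) → ends 6
length at 6 (size 4, align 1) → ends 10
src at 10 (size 4, align 1) → ends 14
payload_len at 14 (size 4, align 1) → ends 18
version at 18 (size 1, align 1) → ends 19
checksum at 19 (size 4, align 1) → ends 23
port at 23 (size 2, align 1) → ends 25
ttl at 25 (size 4, align 1) → ends 29
total 29 bytes, alignment 1

29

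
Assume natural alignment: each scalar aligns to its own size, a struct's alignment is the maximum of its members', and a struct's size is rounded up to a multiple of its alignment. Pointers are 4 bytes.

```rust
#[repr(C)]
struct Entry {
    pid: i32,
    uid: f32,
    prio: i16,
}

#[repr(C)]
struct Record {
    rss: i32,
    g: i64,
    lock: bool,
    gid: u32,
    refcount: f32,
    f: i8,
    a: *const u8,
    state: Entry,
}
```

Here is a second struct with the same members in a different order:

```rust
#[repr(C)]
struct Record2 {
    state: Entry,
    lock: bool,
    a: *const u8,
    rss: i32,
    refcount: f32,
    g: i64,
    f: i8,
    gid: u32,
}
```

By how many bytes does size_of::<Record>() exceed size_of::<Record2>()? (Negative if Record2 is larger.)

Entry: 0..4  pid  (4B, 4-aligned); 4..8  uid  (4B, 4-aligned); 8..10  prio  (2B, 2-aligned); 10..12  -- tail padding (2B); sizeof = 12, alignof = 4
0..4  rss  (4B, 4-aligned)
4..8  -- padding (4B)
8..16  g  (8B, 8-aligned)
16..17  lock  (1B, 1-aligned)
17..20  -- padding (3B)
20..24  gid  (4B, 4-aligned)
24..28  refcount  (4B, 4-aligned)
28..29  f  (1B, 1-aligned)
29..32  -- padding (3B)
32..36  a  (4B, 4-aligned)
36..48  state  (12B, 4-aligned)
sizeof = 48, alignof = 8
— Record2 —
0..12  state  (12B, 4-aligned)
12..13  lock  (1B, 1-aligned)
13..16  -- padding (3B)
16..20  a  (4B, 4-aligned)
20..24  rss  (4B, 4-aligned)
24..28  refcount  (4B, 4-aligned)
28..32  -- padding (4B)
32..40  g  (8B, 8-aligned)
40..41  f  (1B, 1-aligned)
41..44  -- padding (3B)
44..48  gid  (4B, 4-aligned)
sizeof = 48, alignof = 8
48 − 48 = 0

0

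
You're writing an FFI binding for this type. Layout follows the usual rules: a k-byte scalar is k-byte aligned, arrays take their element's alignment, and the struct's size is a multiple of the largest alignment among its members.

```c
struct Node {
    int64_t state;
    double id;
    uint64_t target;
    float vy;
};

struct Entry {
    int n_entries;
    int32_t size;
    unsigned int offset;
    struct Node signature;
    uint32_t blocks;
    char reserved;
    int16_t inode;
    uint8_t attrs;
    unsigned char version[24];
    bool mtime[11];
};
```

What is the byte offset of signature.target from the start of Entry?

32

Node: 0..8  state  (8B, 8-aligned); 8..16  id  (8B, 8-aligned); 16..24  target  (8B, 8-aligned); 24..28  vy  (4B, 4-aligned); 28..32  -- tail padding (4B); sizeof = 32, alignof = 8
0..4  n_entries  (4B, 4-aligned)
4..8  size  (4B, 4-aligned)
8..12  offset  (4B, 4-aligned)
12..16  -- padding (4B)
16..48  signature  (32B, 8-aligned)
within Node: target at 16
16 + 16 = 32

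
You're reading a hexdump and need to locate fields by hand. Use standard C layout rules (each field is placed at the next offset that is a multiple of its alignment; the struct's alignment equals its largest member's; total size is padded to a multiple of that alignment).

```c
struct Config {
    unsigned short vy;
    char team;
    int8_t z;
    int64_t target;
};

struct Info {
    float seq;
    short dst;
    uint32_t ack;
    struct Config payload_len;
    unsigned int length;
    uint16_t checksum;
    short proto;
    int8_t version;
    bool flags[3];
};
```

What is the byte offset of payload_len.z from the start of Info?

19

Config: vy at 0 (size 2, align 2) → ends 2; team at 2 (size 1, align 1) → ends 3; z at 3 (size 1, align 1) → ends 4; pad 4 to align 8 for target; target at 8 (size 8, align 8) → ends 16; total 16 bytes, alignment 8
seq at 0 (size 4, align 4) → ends 4
dst at 4 (size 2, align 2) → ends 6
pad 2 to align 4 for ack
ack at 8 (size 4, align 4) → ends 12
pad 4 to align 8 for payload_len
payload_len at 16 (size 16, align 8) → ends 32
within Config: z at 3
16 + 3 = 19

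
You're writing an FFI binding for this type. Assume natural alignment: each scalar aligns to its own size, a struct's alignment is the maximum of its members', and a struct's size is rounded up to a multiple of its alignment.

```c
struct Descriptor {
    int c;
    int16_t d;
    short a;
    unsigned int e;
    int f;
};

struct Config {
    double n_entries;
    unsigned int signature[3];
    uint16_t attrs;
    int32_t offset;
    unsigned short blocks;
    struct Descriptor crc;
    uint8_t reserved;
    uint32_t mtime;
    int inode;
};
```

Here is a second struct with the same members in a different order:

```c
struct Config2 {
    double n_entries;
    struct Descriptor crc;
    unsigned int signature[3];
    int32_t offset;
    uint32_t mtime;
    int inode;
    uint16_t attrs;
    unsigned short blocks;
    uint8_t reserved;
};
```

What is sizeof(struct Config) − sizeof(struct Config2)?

Descriptor: 0..4  c  (4B, 4-aligned); 4..6  d  (2B, 2-aligned); 6..8  a  (2B, 2-aligned); 8..12  e  (4B, 4-aligned); 12..16  f  (4B, 4-aligned); sizeof = 16, alignof = 4
0..8  n_entries  (8B, 8-aligned)
8..20  signature  (12B, 4-aligned)
20..22  attrs  (2B, 2-aligned)
22..24  -- padding (2B)
24..28  offset  (4B, 4-aligned)
28..30  blocks  (2B, 2-aligned)
30..32  -- padding (2B)
32..48  crc  (16B, 4-aligned)
48..49  reserved  (1B, 1-aligned)
49..52  -- padding (3B)
52..56  mtime  (4B, 4-aligned)
56..60  inode  (4B, 4-aligned)
60..64  -- tail padding (4B)
sizeof = 64, alignof = 8
— Config2 —
0..8  n_entries  (8B, 8-aligned)
8..24  crc  (16B, 4-aligned)
24..36  signature  (12B, 4-aligned)
36..40  offset  (4B, 4-aligned)
40..44  mtime  (4B, 4-aligned)
44..48  inode  (4B, 4-aligned)
48..50  attrs  (2B, 2-aligned)
50..52  blocks  (2B, 2-aligned)
52..53  reserved  (1B, 1-aligned)
53..56  -- tail padding (3B)
sizeof = 56, alignof = 8
64 − 56 = 8

8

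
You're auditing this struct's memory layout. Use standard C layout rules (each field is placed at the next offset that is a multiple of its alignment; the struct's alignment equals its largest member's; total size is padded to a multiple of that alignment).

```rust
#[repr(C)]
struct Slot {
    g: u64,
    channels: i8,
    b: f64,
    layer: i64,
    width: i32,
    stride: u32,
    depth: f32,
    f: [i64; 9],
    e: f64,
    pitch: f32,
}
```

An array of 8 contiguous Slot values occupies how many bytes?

0..8  g  (8B, 8-aligned)
8..9  channels  (1B, 1-aligned)
9..16  -- padding (7B)
16..24  b  (8B, 8-aligned)
24..32  layer  (8B, 8-aligned)
32..36  width  (4B, 4-aligned)
36..40  stride  (4B, 4-aligned)
40..44  depth  (4B, 4-aligned)
44..48  -- padding (4B)
48..120  f  (72B, 8-aligned)
120..128  e  (8B, 8-aligned)
128..132  pitch  (4B, 4-aligned)
132..136  -- tail padding (4B)
sizeof = 136, alignof = 8
array of 8: 8 × 136 = 1088

1088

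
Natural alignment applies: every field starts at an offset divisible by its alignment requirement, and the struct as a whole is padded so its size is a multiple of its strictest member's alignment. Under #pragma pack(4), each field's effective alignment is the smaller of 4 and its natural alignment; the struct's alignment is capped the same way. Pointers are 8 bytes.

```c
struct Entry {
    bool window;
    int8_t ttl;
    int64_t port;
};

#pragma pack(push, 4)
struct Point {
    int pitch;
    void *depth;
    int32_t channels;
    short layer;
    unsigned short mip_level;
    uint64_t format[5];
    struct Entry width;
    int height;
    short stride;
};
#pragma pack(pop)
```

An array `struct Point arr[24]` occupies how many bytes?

Entry: 0..1  window  (1B, 1-aligned); 1..2  ttl  (1B, 1-aligned); 2..8  -- padding (6B); 8..16  port  (8B, 8-aligned); sizeof = 16, alignof = 8
0..4  pitch  (4B, 4-aligned)
4..12  depth  (8B, 4-aligned)
12..16  channels  (4B, 4-aligned)
16..18  layer  (2B, 2-aligned)
18..20  mip_level  (2B, 2-aligned)
20..60  format  (40B, 4-aligned)
60..76  width  (16B, 4-aligned)
76..80  height  (4B, 4-aligned)
80..82  stride  (2B, 2-aligned)
82..84  -- tail padding (2B)
sizeof = 84, alignof = 4
array of 24: 24 × 84 = 2016

2016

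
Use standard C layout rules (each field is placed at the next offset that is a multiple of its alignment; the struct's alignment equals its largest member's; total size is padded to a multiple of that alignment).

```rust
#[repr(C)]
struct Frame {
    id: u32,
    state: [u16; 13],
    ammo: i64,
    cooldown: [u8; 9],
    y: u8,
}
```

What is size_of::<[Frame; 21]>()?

@0: id [4B, align 4] → 4
@4: state [26B, align 2] → 30
+2 pad (align 8)
@32: ammo [8B, align 8] → 40
@40: cooldown [9B, align 1] → 49
@49: y [1B, align 1] → 50
+6 tail pad (align 8)
size 56, align 8
array of 21: 21 × 56 = 1176

1176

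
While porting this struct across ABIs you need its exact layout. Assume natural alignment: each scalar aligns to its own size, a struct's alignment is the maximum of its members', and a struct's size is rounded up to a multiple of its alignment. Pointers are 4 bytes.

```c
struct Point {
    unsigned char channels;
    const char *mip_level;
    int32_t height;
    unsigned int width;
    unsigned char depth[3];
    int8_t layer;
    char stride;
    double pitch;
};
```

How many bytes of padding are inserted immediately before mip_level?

@0: channels [1B, align 1] → 1
+3 pad (align 4)
@4: mip_level [4B, align 4] → 8

3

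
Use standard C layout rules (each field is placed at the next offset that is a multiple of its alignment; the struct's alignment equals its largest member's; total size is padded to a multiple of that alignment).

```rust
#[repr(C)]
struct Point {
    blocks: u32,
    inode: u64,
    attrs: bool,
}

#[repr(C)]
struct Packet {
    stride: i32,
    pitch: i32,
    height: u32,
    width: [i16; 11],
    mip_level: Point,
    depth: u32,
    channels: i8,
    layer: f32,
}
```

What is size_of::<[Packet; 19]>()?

Point: 0..4  blocks  (4B, 4-aligned); 4..8  -- padding (4B); 8..16  inode  (8B, 8-aligned); 16..17  attrs  (1B, 1-aligned); 17..24  -- tail padding (7B); sizeof = 24, alignof = 8
0..4  stride  (4B, 4-aligned)
4..8  pitch  (4B, 4-aligned)
8..12  height  (4B, 4-aligned)
12..34  width  (22B, 2-aligned)
34..40  -- padding (6B)
40..64  mip_level  (24B, 8-aligned)
64..68  depth  (4B, 4-aligned)
68..69  channels  (1B, 1-aligned)
69..72  -- padding (3B)
72..76  layer  (4B, 4-aligned)
76..80  -- tail padding (4B)
sizeof = 80, alignof = 8
array of 19: 19 × 80 = 1520

1520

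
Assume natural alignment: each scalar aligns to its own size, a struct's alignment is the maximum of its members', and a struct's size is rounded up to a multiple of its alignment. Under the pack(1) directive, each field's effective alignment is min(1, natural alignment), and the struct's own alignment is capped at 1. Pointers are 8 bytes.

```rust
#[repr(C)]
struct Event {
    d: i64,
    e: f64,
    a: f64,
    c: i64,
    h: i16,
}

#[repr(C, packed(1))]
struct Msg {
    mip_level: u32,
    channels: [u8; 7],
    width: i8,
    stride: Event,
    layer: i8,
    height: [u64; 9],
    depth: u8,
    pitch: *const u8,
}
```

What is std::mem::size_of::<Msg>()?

Event: d at 0 (size 8, align 8) → ends 8; e at 8 (size 8, align 8) → ends 16; a at 16 (size 8, align 8) → ends 24; c at 24 (size 8, align 8) → ends 32; h at 32 (size 2, align 2) → ends 34; tail pad 6 to reach multiple of 8; total 40 bytes, alignment 8
mip_level at 0 (size 4, align 1) → ends 4
channels at 4 (size 7, align 1) → ends 11
width at 11 (size 1, align 1) → ends 12
stride at 12 (size 40, align 1) → ends 52
layer at 52 (size 1, align 1) → ends 53
height at 53 (size 72, align 1) → ends 125
depth at 125 (size 1, align 1) → ends 126
pitch at 126 (size 8, align 1) → ends 134
total 134 bytes, alignment 1

134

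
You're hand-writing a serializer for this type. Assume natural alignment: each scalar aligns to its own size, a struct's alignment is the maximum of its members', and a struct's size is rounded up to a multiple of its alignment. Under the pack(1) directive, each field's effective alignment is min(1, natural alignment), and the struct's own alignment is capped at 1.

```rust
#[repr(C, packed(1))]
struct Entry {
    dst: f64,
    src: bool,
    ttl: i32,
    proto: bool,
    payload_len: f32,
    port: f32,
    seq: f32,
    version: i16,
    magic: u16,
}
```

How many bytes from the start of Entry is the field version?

dst at 0 (size 8, align 1) → ends 8
src at 8 (size 1, align 1) → ends 9
ttl at 9 (size 4, align 1) → ends 13
proto at 13 (size 1, align 1) → ends 14
payload_len at 14 (size 4, align 1) → ends 18
port at 18 (size 4, align 1) → ends 22
seq at 22 (size 4, align 1) → ends 26
version at 26 (size 2, align 1) → ends 28

26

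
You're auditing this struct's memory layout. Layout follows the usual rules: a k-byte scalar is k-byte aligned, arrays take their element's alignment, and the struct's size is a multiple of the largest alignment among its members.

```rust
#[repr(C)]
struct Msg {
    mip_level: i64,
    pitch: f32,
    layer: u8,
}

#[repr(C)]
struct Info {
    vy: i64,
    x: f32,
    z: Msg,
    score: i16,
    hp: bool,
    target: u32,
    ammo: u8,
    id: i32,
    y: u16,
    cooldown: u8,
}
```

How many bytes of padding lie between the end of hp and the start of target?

Msg: 0..8  mip_level  (8B, 8-aligned); 8..12  pitch  (4B, 4-aligned); 12..13  layer  (1B, 1-aligned); 13..16  -- tail padding (3B); sizeof = 16, alignof = 8
0..8  vy  (8B, 8-aligned)
8..12  x  (4B, 4-aligned)
12..16  -- padding (4B)
16..32  z  (16B, 8-aligned)
32..34  score  (2B, 2-aligned)
34..35  hp  (1B, 1-aligned)
35..36  -- padding (1B)
36..40  target  (4B, 4-aligned)

1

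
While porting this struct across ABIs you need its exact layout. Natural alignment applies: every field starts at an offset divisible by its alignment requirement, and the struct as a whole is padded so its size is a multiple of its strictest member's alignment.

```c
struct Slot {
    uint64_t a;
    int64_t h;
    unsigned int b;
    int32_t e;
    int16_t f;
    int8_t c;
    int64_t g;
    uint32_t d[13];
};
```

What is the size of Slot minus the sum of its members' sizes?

a at 0 (size 8, align 8) → ends 8
h at 8 (size 8, align 8) → ends 16
b at 16 (size 4, align 4) → ends 20
e at 20 (size 4, align 4) → ends 24
f at 24 (size 2, align 2) → ends 26
c at 26 (size 1, align 1) → ends 27
pad 5 to align 8 for g
g at 32 (size 8, align 8) → ends 40
d at 40 (size 52, align 4) → ends 92
tail pad 4 to reach multiple of 8
total 96 bytes, alignment 8
data bytes 87, size 96 → padding 9

9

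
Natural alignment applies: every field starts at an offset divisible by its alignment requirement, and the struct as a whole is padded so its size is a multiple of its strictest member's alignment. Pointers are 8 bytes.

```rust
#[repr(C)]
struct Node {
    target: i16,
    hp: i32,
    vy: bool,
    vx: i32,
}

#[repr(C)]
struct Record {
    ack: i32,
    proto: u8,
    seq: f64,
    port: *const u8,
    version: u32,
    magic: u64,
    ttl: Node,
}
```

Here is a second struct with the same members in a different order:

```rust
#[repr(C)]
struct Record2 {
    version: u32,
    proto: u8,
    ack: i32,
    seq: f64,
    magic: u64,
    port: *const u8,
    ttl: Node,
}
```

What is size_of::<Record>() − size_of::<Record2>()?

Node: 0..2  target  (2B, 2-aligned); 2..4  -- padding (2B); 4..8  hp  (4B, 4-aligned); 8..9  vy  (1B, 1-aligned); 9..12  -- padding (3B); 12..16  vx  (4B, 4-aligned); sizeof = 16, alignof = 4
0..4  ack  (4B, 4-aligned)
4..5  proto  (1B, 1-aligned)
5..8  -- padding (3B)
8..16  seq  (8B, 8-aligned)
16..24  port  (8B, 8-aligned)
24..28  version  (4B, 4-aligned)
28..32  -- padding (4B)
32..40  magic  (8B, 8-aligned)
40..56  ttl  (16B, 4-aligned)
sizeof = 56, alignof = 8
— Record2 —
0..4  version  (4B, 4-aligned)
4..5  proto  (1B, 1-aligned)
5..8  -- padding (3B)
8..12  ack  (4B, 4-aligned)
12..16  -- padding (4B)
16..24  seq  (8B, 8-aligned)
24..32  magic  (8B, 8-aligned)
32..40  port  (8B, 8-aligned)
40..56  ttl  (16B, 4-aligned)
sizeof = 56, alignof = 8
56 − 56 = 0

0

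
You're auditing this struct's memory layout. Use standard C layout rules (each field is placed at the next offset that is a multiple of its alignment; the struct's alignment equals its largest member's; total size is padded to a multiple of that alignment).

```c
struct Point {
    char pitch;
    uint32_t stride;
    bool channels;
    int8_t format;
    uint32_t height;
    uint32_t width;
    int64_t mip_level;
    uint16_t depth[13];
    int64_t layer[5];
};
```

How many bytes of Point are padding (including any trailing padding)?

15

0..1  pitch  (1B, 1-aligned)
1..4  -- padding (3B)
4..8  stride  (4B, 4-aligned)
8..9  channels  (1B, 1-aligned)
9..10  format  (1B, 1-aligned)
10..12  -- padding (2B)
12..16  height  (4B, 4-aligned)
16..20  width  (4B, 4-aligned)
20..24  -- padding (4B)
24..32  mip_level  (8B, 8-aligned)
32..58  depth  (26B, 2-aligned)
58..64  -- padding (6B)
64..104  layer  (40B, 8-aligned)
sizeof = 104, alignof = 8
data bytes 89, size 104 → padding 15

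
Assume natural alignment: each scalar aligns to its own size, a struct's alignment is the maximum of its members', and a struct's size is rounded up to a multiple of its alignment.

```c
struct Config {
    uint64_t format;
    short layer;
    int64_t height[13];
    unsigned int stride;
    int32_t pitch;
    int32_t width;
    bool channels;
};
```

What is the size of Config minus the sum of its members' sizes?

9

@0: format [8B, align 8] → 8
@8: layer [2B, align 2] → 10
+6 pad (align 8)
@16: height [104B, align 8] → 120
@120: stride [4B, align 4] → 124
@124: pitch [4B, align 4] → 128
@128: width [4B, align 4] → 132
@132: channels [1B, align 1] → 133
+3 tail pad (align 8)
size 136, align 8
data bytes 127, size 136 → padding 9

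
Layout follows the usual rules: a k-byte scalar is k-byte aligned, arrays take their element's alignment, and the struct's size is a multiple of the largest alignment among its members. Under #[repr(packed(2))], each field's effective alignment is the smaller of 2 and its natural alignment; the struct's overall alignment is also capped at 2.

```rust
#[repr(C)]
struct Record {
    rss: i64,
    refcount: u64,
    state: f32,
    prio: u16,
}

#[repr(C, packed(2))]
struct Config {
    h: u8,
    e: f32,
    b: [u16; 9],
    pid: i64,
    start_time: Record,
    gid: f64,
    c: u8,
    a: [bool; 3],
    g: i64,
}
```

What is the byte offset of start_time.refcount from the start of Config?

40

Record: rss at 0 (size 8, align 8) → ends 8; refcount at 8 (size 8, align 8) → ends 16; state at 16 (size 4, align 4) → ends 20; prio at 20 (size 2, align 2) → ends 22; tail pad 2 to reach multiple of 8; total 24 bytes, alignment 8
h at 0 (size 1, align 1) → ends 1
pad 1 to align 2 for e
e at 2 (size 4, align 2) → ends 6
b at 6 (size 18, align 2) → ends 24
pid at 24 (size 8, align 2) → ends 32
start_time at 32 (size 24, align 2) → ends 56
within Record: refcount at 8
32 + 8 = 40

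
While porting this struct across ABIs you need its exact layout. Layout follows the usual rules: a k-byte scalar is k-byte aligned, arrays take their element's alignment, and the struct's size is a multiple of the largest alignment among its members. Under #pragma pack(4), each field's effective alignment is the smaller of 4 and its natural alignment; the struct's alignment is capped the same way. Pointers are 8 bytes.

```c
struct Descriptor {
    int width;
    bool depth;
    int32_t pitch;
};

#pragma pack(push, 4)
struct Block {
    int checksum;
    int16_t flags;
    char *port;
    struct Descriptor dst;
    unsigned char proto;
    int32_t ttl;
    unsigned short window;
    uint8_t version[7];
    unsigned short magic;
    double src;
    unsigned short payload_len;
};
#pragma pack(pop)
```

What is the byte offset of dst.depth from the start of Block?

20

Descriptor: 0..4  width  (4B, 4-aligned); 4..5  depth  (1B, 1-aligned); 5..8  -- padding (3B); 8..12  pitch  (4B, 4-aligned); sizeof = 12, alignof = 4
0..4  checksum  (4B, 4-aligned)
4..6  flags  (2B, 2-aligned)
6..8  -- padding (2B)
8..16  port  (8B, 4-aligned)
16..28  dst  (12B, 4-aligned)
within Descriptor: depth at 4
16 + 4 = 20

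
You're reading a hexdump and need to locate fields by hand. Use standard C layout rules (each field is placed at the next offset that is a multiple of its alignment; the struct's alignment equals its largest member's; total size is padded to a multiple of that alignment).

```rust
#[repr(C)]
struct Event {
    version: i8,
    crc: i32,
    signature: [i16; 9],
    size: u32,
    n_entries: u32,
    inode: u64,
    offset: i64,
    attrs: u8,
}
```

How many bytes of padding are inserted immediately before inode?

4

version at 0 (size 1, align 1) → ends 1
pad 3 to align 4 for crc
crc at 4 (size 4, align 4) → ends 8
signature at 8 (size 18, align 2) → ends 26
pad 2 to align 4 for size
size at 28 (size 4, align 4) → ends 32
n_entries at 32 (size 4, align 4) → ends 36
pad 4 to align 8 for inode
inode at 40 (size 8, align 8) → ends 48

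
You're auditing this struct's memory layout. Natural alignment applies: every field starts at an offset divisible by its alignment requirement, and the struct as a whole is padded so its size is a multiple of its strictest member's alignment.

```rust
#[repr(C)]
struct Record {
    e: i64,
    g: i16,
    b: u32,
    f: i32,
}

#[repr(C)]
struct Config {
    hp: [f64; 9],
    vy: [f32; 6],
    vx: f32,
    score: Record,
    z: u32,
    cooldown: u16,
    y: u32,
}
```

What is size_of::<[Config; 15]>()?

2160

Record: e at 0 (size 8, align 8) → ends 8; g at 8 (size 2, align 2) → ends 10; pad 2 to align 4 for b; b at 12 (size 4, align 4) → ends 16; f at 16 (size 4, align 4) → ends 20; tail pad 4 to reach multiple of 8; total 24 bytes, alignment 8
hp at 0 (size 72, align 8) → ends 72
vy at 72 (size 24, align 4) → ends 96
vx at 96 (size 4, align 4) → ends 100
pad 4 to align 8 for score
score at 104 (size 24, align 8) → ends 128
z at 128 (size 4, align 4) → ends 132
cooldown at 132 (size 2, align 2) → ends 134
pad 2 to align 4 for y
y at 136 (size 4, align 4) → ends 140
tail pad 4 to reach multiple of 8
total 144 bytes, alignment 8
array of 15: 15 × 144 = 2160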